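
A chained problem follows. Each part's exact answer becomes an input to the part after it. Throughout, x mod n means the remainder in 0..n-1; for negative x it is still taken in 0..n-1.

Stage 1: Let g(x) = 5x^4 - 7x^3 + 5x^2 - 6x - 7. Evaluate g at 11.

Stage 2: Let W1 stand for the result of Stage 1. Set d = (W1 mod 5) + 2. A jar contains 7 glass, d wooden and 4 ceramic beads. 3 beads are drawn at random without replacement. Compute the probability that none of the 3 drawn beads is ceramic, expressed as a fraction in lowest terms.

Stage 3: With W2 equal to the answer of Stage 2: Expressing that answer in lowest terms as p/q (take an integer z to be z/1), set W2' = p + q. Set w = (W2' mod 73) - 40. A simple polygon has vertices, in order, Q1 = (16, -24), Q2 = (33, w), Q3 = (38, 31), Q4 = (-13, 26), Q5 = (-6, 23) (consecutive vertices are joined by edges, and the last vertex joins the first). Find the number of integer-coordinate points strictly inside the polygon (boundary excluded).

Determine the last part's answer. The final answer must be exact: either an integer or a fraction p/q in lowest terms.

1429

Stage 1: 5*(11)^4 - 7*(11)^3 + 5*(11)^2 - 6*(11)^1 - 7 = (73205) + (-9317) + (605) + (-66) + (-7) = 64420; answer 64420
Stage 2: W1 = 64420; d = 2; total draws C(13,3) = 286; favorable C(9,3) = 84; P = 42/143; answer 42/143
Stage 3: W2 = 42/143; threaded value p + q = 185; w = -1; cross terms: (16*-1 - 33*-24)=776, (33*31 - 38*-1)=1061, (38*26 - -13*31)=1391, (-13*23 - -6*26)=-143, (-6*-24 - 16*23)=-224; twice the area = |2861| = 2861; area = 2861/2; boundary points = 1 + 1 + 1 + 1 + 1 = 5; strictly interior points = area - boundary/2 + 1 = 1429; answer 1429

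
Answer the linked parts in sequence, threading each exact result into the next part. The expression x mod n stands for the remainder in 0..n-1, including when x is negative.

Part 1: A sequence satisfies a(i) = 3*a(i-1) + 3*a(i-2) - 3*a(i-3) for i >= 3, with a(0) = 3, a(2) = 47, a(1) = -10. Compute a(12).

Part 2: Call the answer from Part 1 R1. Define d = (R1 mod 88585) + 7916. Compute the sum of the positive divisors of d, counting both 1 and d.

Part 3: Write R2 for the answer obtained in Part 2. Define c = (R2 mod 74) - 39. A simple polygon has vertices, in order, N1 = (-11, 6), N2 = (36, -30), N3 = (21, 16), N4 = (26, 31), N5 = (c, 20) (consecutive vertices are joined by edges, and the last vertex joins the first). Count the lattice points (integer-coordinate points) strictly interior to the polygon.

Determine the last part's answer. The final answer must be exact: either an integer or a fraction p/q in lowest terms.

1431

Part 1: a(3) = 3*(47) + 3*(-10) - 3*(3) = 102; iterating: a(3)=102, a(4)=477, a(5)=1596, a(6)=5913, a(7)=21096, a(8)=76239, a(9)=274266, a(10)=988227, a(11)=3558762, a(12)=12818169; answer 12818169
Part 2: R1 = 12818169; d = 69845; 69845 = 5 * 61 * 229; sigma = (1 + 5) * (1 + 61) * (1 + 229) = 6 * 62 * 230 = 85560; answer 85560
Part 3: R2 = 85560; c = -23; cross terms: (-11*-30 - 36*6)=114, (36*16 - 21*-30)=1206, (21*31 - 26*16)=235, (26*20 - -23*31)=1233, (-23*6 - -11*20)=82; twice the area = |2870| = 2870; area = 1435; boundary points = 1 + 1 + 5 + 1 + 2 = 10; strictly interior points = area - boundary/2 + 1 = 1431; answer 1431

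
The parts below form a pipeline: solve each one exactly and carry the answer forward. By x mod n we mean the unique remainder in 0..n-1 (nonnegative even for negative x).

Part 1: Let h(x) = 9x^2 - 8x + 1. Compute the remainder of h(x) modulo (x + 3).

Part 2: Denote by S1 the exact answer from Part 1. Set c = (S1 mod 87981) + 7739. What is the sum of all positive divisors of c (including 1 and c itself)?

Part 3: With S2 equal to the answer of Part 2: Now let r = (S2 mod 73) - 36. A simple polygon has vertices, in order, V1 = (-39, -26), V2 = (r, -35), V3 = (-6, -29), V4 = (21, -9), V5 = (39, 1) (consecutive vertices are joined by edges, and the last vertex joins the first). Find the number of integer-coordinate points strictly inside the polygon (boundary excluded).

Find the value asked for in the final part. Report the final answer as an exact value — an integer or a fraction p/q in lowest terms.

628

Part 1: remainder = value at the root: 9*(-3)^2 - 8*(-3)^1 + 1 = (81) + (24) + (1) = 106; answer 106
Part 2: S1 = 106; c = 7845; 7845 = 3 * 5 * 523; sigma = (1 + 3) * (1 + 5) * (1 + 523) = 4 * 6 * 524 = 12576; answer 12576
Part 3: S2 = 12576; r = -16; cross terms: (-39*-35 - -16*-26)=949, (-16*-29 - -6*-35)=254, (-6*-9 - 21*-29)=663, (21*1 - 39*-9)=372, (39*-26 - -39*1)=-975; twice the area = |1263| = 1263; area = 1263/2; boundary points = 1 + 2 + 1 + 2 + 3 = 9; strictly interior points = area - boundary/2 + 1 = 628; answer 628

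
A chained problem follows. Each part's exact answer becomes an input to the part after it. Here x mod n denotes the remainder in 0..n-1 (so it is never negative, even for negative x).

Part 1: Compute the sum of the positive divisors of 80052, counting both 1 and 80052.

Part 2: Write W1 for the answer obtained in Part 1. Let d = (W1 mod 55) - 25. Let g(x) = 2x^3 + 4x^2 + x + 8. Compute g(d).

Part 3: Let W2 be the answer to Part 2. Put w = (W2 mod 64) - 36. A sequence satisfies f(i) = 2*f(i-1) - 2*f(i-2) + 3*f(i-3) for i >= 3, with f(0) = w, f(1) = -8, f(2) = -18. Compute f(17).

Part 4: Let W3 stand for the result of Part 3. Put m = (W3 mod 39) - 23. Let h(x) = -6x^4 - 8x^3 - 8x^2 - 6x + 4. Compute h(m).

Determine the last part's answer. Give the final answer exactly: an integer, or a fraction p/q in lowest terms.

-4976

Part 1: 80052 = 2^2 * 3 * 7 * 953; sigma = (1 + 2 + 4) * (1 + 3) * (1 + 7) * (1 + 953) = 7 * 4 * 8 * 954 = 213696; answer 213696
Part 2: W1 = 213696; d = -4; 2*(-4)^3 + 4*(-4)^2 + 1*(-4)^1 + 8 = (-128) + (64) + (-4) + (8) = -60; answer -60
Part 3: W2 = -60; w = -32; f(3) = 2*(-18) - 2*(-8) + 3*(-32) = -116; iterating: f(3)=-116, f(4)=-220, f(5)=-262, f(6)=-432, f(7)=-1000, f(8)=-1922, f(9)=-3140, f(10)=-5436, f(11)=-10358, f(12)=-19264, f(13)=-34120, f(14)=-60786, f(15)=-111124, f(16)=-203036, f(17)=-366182; answer -366182
Part 4: W3 = -366182; m = 5; -6*(5)^4 - 8*(5)^3 - 8*(5)^2 - 6*(5)^1 + 4 = (-3750) + (-1000) + (-200) + (-30) + (4) = -4976; answer -4976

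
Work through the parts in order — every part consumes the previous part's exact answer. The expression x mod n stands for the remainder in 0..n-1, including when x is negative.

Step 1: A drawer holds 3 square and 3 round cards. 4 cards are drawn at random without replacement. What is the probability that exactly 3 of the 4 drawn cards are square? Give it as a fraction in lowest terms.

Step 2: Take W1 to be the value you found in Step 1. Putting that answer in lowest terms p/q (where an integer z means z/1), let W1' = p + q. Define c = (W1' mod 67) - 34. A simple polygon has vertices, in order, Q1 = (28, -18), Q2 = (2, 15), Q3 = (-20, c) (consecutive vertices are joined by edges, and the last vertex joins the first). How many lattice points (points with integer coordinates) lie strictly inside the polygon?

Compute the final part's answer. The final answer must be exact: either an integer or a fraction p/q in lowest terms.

921

Step 1: total draws C(6,4) = 15; favorable C(3,3)*C(3,1) = 3; P = 1/5; answer 1/5
Step 2: W1 = 1/5; threaded value p + q = 6; c = -28; cross terms: (28*15 - 2*-18)=456, (2*-28 - -20*15)=244, (-20*-18 - 28*-28)=1144; twice the area = |1844| = 1844; area = 922; boundary points = 1 + 1 + 2 = 4; strictly interior points = area - boundary/2 + 1 = 921; answer 921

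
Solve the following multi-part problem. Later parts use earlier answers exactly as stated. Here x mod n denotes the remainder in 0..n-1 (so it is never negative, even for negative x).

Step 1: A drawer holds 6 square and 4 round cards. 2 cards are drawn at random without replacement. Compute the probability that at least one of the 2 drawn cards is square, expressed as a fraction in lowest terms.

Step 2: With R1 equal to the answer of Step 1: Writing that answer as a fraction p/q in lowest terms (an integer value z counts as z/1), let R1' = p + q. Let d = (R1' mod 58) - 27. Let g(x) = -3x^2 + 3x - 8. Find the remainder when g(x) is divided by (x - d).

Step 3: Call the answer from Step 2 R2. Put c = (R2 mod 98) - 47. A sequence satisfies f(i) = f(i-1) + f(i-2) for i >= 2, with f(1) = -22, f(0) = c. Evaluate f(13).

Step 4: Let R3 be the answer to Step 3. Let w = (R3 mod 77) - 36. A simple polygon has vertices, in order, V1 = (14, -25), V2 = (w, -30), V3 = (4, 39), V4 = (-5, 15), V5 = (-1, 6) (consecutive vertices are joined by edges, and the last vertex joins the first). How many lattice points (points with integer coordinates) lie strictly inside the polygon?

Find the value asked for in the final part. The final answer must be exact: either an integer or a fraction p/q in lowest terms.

Step 1: total draws C(10,2) = 45; complement C(4,2) = 6; favorable 45 - 6 = 39; P = 13/15; answer 13/15
Step 2: R1 = 13/15; threaded value p + q = 28; d = 1; remainder = value at the root: -3*(1)^2 + 3*(1)^1 - 8 = (-3) + (3) + (-8) = -8; answer -8
Step 3: R2 = -8; c = 43; f(2) = 1*(-22) + 1*(43) = 21; iterating: f(2)=21, f(3)=-1, f(4)=20, f(5)=19, f(6)=39, f(7)=58, f(8)=97, f(9)=155, f(10)=252, f(11)=407, f(12)=659, f(13)=1066; answer 1066
Step 4: R3 = 1066; w = 29; cross terms: (14*-30 - 29*-25)=305, (29*39 - 4*-30)=1251, (4*15 - -5*39)=255, (-5*6 - -1*15)=-15, (-1*-25 - 14*6)=-59; twice the area = |1737| = 1737; area = 1737/2; boundary points = 5 + 1 + 3 + 1 + 1 = 11; strictly interior points = area - boundary/2 + 1 = 864; answer 864

864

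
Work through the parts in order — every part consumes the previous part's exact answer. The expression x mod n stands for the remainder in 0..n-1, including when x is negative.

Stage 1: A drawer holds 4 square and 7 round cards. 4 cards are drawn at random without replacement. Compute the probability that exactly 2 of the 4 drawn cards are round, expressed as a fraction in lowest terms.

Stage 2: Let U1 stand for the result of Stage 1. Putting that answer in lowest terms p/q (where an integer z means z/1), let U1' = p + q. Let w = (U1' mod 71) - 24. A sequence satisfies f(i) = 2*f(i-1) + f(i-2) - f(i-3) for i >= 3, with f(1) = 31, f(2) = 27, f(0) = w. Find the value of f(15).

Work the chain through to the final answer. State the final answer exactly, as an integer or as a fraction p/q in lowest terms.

1570491

Stage 1: total draws C(11,4) = 330; favorable C(7,2)*C(4,2) = 126; P = 21/55; answer 21/55
Stage 2: U1 = 21/55; threaded value p + q = 76; w = -19; f(3) = 2*(27) + 1*(31) - 1*(-19) = 104; iterating: f(3)=104, f(4)=204, f(5)=485, f(6)=1070, f(7)=2421, f(8)=5427, f(9)=12205, f(10)=27416, f(11)=61610, f(12)=138431, f(13)=311056, f(14)=698933, f(15)=1570491; answer 1570491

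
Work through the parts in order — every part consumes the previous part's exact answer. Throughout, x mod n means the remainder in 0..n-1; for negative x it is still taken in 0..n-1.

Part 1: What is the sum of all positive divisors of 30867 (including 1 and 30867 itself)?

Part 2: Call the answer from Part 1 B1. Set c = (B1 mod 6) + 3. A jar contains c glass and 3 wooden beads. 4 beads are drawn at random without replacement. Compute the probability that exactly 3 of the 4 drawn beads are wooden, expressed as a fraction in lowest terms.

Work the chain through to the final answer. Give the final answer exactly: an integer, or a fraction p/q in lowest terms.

1/5

Part 1: 30867 = 3 * 10289; sigma = (1 + 3) * (1 + 10289) = 4 * 10290 = 41160; answer 41160
Part 2: B1 = 41160; c = 3; total draws C(6,4) = 15; favorable C(3,3)*C(3,1) = 3; P = 1/5; answer 1/5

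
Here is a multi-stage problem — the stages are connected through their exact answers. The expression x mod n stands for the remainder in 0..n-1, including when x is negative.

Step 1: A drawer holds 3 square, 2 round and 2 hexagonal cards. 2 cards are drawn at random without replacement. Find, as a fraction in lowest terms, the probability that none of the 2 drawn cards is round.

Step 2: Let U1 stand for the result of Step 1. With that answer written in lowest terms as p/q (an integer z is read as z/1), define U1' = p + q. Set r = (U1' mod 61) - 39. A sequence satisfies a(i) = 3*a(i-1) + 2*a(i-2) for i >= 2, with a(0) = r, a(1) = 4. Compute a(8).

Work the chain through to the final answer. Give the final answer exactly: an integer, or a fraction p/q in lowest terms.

-3092

Step 1: total draws C(7,2) = 21; favorable C(5,2) = 10; P = 10/21; answer 10/21
Step 2: U1 = 10/21; threaded value p + q = 31; r = -8; a(2) = 3*(4) + 2*(-8) = -4; iterating: a(2)=-4, a(3)=-4, a(4)=-20, a(5)=-68, a(6)=-244, a(7)=-868, a(8)=-3092; answer -3092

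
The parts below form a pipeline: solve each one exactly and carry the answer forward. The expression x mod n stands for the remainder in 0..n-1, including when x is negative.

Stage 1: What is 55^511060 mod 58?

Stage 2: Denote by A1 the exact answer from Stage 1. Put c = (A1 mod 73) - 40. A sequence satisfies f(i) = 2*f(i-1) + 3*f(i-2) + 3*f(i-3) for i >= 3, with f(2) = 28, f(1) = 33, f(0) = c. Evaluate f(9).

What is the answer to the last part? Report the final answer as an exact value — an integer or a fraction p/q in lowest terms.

128360

Stage 1: squarings mod 58: 55^1=55, 55^2=9, 55^4=23, 55^8=7, 55^16=49, 55^32=23, 55^64=7, 55^128=49, 55^256=23, 55^512=7, 55^1024=49, 55^2048=23, 55^4096=7, 55^8192=49, 55^16384=23, 55^32768=7, 55^65536=49, 55^131072=23, 55^262144=7; 55^511060 = 55^4 * 55^16 * 55^64 * 55^1024 * 55^2048 * 55^16384 * 55^32768 * 55^65536 * 55^131072 * 55^262144 = 23 (mod 58); answer 23
Stage 2: A1 = 23; c = -17; f(3) = 2*(28) + 3*(33) + 3*(-17) = 104; iterating: f(3)=104, f(4)=391, f(5)=1178, f(6)=3841, f(7)=12389, f(8)=39835, f(9)=128360; answer 128360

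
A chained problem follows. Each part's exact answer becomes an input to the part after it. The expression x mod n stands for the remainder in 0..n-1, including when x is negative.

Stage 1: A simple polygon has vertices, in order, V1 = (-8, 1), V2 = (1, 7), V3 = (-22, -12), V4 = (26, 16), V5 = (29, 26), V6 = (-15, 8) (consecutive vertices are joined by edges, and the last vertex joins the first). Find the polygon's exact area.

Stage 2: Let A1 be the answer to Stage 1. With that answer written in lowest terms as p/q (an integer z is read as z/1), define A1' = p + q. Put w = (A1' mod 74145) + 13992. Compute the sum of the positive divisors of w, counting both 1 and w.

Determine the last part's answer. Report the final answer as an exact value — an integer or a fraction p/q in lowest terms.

Stage 1: cross terms: (-8*7 - 1*1)=-57, (1*-12 - -22*7)=142, (-22*16 - 26*-12)=-40, (26*26 - 29*16)=212, (29*8 - -15*26)=622, (-15*1 - -8*8)=49; twice the area = |928| = 928; area = 464; answer 464
Stage 2: A1 = 464; threaded value p + q = 465; w = 14457; 14457 = 3 * 61 * 79; sigma = (1 + 3) * (1 + 61) * (1 + 79) = 4 * 62 * 80 = 19840; answer 19840

19840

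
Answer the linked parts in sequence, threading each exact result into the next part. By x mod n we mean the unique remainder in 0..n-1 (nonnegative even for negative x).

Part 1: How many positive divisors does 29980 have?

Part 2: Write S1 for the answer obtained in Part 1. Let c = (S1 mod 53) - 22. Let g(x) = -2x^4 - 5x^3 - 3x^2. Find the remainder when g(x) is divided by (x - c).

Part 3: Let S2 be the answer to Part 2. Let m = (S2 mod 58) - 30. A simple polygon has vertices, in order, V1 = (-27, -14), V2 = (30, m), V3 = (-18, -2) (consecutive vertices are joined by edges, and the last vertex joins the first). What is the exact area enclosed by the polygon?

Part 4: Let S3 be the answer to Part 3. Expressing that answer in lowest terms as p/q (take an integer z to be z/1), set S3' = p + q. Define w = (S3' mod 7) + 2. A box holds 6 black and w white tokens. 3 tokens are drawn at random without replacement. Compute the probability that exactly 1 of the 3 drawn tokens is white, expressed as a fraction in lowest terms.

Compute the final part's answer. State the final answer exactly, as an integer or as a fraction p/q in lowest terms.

Part 1: 29980 = 2^2 * 5 * 1499; number of divisors = (2+1) * (1+1) * (1+1) = 12; answer 12
Part 2: S1 = 12; c = -10; remainder = value at the root: -2*(-10)^4 - 5*(-10)^3 - 3*(-10)^2 = (-20000) + (5000) + (-300) = -15300; answer -15300
Part 3: S2 = -15300; m = -18; cross terms: (-27*-18 - 30*-14)=906, (30*-2 - -18*-18)=-384, (-18*-14 - -27*-2)=198; twice the area = |720| = 720; area = 360; answer 360
Part 4: S3 = 360; threaded value p + q = 361; w = 6; total draws C(12,3) = 220; favorable C(6,1)*C(6,2) = 90; P = 9/22; answer 9/22

9/22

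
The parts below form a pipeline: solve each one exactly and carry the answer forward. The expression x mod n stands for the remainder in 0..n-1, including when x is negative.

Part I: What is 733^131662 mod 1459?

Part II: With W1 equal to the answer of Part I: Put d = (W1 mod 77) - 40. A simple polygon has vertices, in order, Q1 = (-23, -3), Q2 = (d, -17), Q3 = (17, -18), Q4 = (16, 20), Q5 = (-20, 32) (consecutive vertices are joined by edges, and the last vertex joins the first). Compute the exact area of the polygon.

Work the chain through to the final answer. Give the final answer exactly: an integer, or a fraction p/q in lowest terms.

Part I: squarings mod 1459: 733^1=733, 733^2=377, 733^4=606, 733^8=1027, 733^16=1331, 733^32=335, 733^64=1341, 733^128=793, 733^256=20, 733^512=400, 733^1024=969, 733^2048=824, 733^4096=541, 733^8192=881, 733^16384=1432, 733^32768=729, 733^65536=365, 733^131072=456; 733^131662 = 733^2 * 733^4 * 733^8 * 733^64 * 733^512 * 733^131072 = 781 (mod 1459); answer 781
Part II: W1 = 781; d = -29; cross terms: (-23*-17 - -29*-3)=304, (-29*-18 - 17*-17)=811, (17*20 - 16*-18)=628, (16*32 - -20*20)=912, (-20*-3 - -23*32)=796; twice the area = |3451| = 3451; area = 3451/2; answer 3451/2

3451/2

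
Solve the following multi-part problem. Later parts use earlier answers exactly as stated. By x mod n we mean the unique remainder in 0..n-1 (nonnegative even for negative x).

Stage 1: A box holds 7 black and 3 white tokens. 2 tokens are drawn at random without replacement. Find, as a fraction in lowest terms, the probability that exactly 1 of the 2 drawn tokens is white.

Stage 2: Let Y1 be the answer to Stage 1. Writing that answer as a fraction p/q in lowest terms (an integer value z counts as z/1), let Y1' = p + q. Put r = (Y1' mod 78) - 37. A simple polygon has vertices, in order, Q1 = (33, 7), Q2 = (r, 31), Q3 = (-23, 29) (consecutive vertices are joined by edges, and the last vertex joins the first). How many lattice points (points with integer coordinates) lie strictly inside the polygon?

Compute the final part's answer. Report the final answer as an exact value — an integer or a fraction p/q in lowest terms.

131

Stage 1: total draws C(10,2) = 45; favorable C(3,1)*C(7,1) = 21; P = 7/15; answer 7/15
Stage 2: Y1 = 7/15; threaded value p + q = 22; r = -15; cross terms: (33*31 - -15*7)=1128, (-15*29 - -23*31)=278, (-23*7 - 33*29)=-1118; twice the area = |288| = 288; area = 144; boundary points = 24 + 2 + 2 = 28; strictly interior points = area - boundary/2 + 1 = 131; answer 131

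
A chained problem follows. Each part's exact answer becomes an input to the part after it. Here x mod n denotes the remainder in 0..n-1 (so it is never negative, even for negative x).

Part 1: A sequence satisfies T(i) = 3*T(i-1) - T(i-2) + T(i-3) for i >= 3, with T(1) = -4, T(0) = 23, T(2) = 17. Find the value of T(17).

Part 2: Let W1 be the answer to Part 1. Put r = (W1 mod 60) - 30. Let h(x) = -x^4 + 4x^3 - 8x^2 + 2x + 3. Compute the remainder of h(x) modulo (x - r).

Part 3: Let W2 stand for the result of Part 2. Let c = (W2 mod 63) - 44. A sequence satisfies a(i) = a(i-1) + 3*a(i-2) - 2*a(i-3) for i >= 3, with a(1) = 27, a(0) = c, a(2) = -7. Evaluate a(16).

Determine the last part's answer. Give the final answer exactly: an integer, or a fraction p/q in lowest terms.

Part 1: T(3) = 3*(17) - 1*(-4) + 1*(23) = 78; iterating: T(3)=78, T(4)=213, T(5)=578, T(6)=1599, T(7)=4432, T(8)=12275, T(9)=33992, T(10)=94133, T(11)=260682, T(12)=721905, T(13)=1999166, T(14)=5536275, T(15)=15331564, T(16)=42457583, T(17)=117577460; answer 117577460
Part 2: W1 = 117577460; r = -10; remainder = value at the root: -1*(-10)^4 + 4*(-10)^3 - 8*(-10)^2 + 2*(-10)^1 + 3 = (-10000) + (-4000) + (-800) + (-20) + (3) = -14817; answer -14817
Part 3: W2 = -14817; c = 7; a(3) = 1*(-7) + 3*(27) - 2*(7) = 60; iterating: a(3)=60, a(4)=-15, a(5)=179, a(6)=14, a(7)=581, a(8)=265, a(9)=1980, a(10)=1613, a(11)=7023, a(12)=7902, a(13)=25745, a(14)=35405, a(15)=96836, a(16)=151561; answer 151561

151561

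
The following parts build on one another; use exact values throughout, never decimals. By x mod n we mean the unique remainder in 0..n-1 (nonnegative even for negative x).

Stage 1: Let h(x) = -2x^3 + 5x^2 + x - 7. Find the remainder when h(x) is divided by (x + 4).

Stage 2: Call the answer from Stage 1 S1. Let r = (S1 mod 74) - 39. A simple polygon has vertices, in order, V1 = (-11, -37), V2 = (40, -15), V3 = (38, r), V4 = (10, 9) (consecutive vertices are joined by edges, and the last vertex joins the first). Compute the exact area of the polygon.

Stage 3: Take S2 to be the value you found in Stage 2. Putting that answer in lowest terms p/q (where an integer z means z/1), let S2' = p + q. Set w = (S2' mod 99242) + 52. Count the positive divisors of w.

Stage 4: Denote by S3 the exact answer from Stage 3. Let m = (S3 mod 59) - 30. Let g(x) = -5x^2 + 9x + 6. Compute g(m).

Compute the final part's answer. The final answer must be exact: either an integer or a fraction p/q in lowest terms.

-3608

Stage 1: remainder = value at the root: -2*(-4)^3 + 5*(-4)^2 + 1*(-4)^1 - 7 = (128) + (80) + (-4) + (-7) = 197; answer 197
Stage 2: S1 = 197; r = 10; cross terms: (-11*-15 - 40*-37)=1645, (40*10 - 38*-15)=970, (38*9 - 10*10)=242, (10*-37 - -11*9)=-271; twice the area = |2586| = 2586; area = 1293; answer 1293
Stage 3: S2 = 1293; threaded value p + q = 1294; w = 1346; 1346 = 2 * 673; number of divisors = (1+1) * (1+1) = 4; answer 4
Stage 4: S3 = 4; m = -26; -5*(-26)^2 + 9*(-26)^1 + 6 = (-3380) + (-234) + (6) = -3608; answer -3608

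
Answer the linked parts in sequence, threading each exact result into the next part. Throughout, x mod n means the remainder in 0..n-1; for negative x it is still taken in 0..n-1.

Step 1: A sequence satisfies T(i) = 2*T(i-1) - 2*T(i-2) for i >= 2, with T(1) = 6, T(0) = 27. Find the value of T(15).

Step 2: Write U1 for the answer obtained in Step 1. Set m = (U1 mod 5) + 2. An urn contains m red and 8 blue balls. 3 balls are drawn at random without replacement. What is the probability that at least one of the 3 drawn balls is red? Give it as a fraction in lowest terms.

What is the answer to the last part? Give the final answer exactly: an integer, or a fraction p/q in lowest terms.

11/13

Step 1: T(2) = 2*(6) - 2*(27) = -42; iterating: T(2)=-42, T(3)=-96, T(4)=-108, T(5)=-24, T(6)=168, T(7)=384, T(8)=432, T(9)=96, T(10)=-672, T(11)=-1536, T(12)=-1728, T(13)=-384, T(14)=2688, T(15)=6144; answer 6144
Step 2: U1 = 6144; m = 6; total draws C(14,3) = 364; complement C(8,3) = 56; favorable 364 - 56 = 308; P = 11/13; answer 11/13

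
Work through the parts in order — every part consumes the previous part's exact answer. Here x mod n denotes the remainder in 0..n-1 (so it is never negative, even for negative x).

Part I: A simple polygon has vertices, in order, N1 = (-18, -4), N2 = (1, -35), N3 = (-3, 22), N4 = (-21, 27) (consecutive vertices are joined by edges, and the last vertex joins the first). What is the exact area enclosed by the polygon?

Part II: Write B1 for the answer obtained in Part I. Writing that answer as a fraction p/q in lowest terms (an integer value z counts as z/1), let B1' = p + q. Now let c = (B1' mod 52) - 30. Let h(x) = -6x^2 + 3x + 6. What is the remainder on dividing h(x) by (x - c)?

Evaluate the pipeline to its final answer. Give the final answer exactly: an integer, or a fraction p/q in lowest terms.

-228

Part I: cross terms: (-18*-35 - 1*-4)=634, (1*22 - -3*-35)=-83, (-3*27 - -21*22)=381, (-21*-4 - -18*27)=570; twice the area = |1502| = 1502; area = 751; answer 751
Part II: B1 = 751; threaded value p + q = 752; c = -6; remainder = value at the root: -6*(-6)^2 + 3*(-6)^1 + 6 = (-216) + (-18) + (6) = -228; answer -228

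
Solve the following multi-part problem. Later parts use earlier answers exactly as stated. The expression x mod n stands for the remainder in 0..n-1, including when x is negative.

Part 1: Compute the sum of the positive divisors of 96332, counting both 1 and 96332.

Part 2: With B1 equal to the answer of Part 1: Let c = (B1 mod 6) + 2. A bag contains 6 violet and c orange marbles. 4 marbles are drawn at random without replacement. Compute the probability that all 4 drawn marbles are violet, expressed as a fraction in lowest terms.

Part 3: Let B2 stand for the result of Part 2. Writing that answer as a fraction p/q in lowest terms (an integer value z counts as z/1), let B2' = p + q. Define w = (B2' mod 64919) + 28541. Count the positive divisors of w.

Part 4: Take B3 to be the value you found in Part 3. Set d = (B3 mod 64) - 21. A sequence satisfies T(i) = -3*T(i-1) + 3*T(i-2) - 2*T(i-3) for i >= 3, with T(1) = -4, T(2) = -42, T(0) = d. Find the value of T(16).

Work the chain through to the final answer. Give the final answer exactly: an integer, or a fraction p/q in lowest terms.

-6724694458

Part 1: 96332 = 2^2 * 24083; sigma = (1 + 2 + 4) * (1 + 24083) = 7 * 24084 = 168588; answer 168588
Part 2: B1 = 168588; c = 2; total draws C(8,4) = 70; favorable C(6,4) = 15; P = 3/14; answer 3/14
Part 3: B2 = 3/14; threaded value p + q = 17; w = 28558; 28558 = 2 * 109 * 131; number of divisors = (1+1) * (1+1) * (1+1) = 8; answer 8
Part 4: B3 = 8; d = -13; T(3) = -3*(-42) + 3*(-4) - 2*(-13) = 140; iterating: T(3)=140, T(4)=-538, T(5)=2118, T(6)=-8248, T(7)=32174, T(8)=-125502, T(9)=489524, T(10)=-1909426, T(11)=7447854, T(12)=-29050888, T(13)=113315078, T(14)=-441993606, T(15)=1724027828, T(16)=-6724694458; answer -6724694458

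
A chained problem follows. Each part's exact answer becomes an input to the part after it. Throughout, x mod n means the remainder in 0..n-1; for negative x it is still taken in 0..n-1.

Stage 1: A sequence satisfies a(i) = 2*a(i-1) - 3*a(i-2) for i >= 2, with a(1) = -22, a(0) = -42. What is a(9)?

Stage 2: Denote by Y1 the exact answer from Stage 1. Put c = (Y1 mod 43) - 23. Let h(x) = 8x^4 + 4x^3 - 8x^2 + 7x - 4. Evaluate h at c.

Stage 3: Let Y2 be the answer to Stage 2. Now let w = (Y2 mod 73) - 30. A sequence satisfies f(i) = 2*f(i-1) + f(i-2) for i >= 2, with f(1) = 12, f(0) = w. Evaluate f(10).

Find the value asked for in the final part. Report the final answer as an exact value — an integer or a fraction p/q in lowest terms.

63011

Stage 1: a(2) = 2*(-22) - 3*(-42) = 82; iterating: a(2)=82, a(3)=230, a(4)=214, a(5)=-262, a(6)=-1166, a(7)=-1546, a(8)=406, a(9)=5450; answer 5450
Stage 2: Y1 = 5450; c = 9; 8*(9)^4 + 4*(9)^3 - 8*(9)^2 + 7*(9)^1 - 4 = (52488) + (2916) + (-648) + (63) + (-4) = 54815; answer 54815
Stage 3: Y2 = 54815; w = 35; f(2) = 2*(12) + 1*(35) = 59; iterating: f(2)=59, f(3)=130, f(4)=319, f(5)=768, f(6)=1855, f(7)=4478, f(8)=10811, f(9)=26100, f(10)=63011; answer 63011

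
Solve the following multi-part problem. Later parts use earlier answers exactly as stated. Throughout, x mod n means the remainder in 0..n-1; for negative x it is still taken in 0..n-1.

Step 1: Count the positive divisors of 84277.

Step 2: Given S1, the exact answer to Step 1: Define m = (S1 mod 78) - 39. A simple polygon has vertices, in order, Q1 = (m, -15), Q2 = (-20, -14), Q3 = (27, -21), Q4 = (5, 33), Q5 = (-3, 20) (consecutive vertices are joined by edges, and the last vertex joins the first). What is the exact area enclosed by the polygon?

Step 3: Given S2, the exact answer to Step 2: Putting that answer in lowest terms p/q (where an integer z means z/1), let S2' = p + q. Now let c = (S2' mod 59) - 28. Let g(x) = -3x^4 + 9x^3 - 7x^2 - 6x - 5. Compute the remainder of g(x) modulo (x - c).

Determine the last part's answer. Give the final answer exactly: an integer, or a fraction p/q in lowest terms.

Step 1: 84277 = 71 * 1187; number of divisors = (1+1) * (1+1) = 4; answer 4
Step 2: S1 = 4; m = -35; cross terms: (-35*-14 - -20*-15)=190, (-20*-21 - 27*-14)=798, (27*33 - 5*-21)=996, (5*20 - -3*33)=199, (-3*-15 - -35*20)=745; twice the area = |2928| = 2928; area = 1464; answer 1464
Step 3: S2 = 1464; threaded value p + q = 1465; c = 21; remainder = value at the root: -3*(21)^4 + 9*(21)^3 - 7*(21)^2 - 6*(21)^1 - 5 = (-583443) + (83349) + (-3087) + (-126) + (-5) = -503312; answer -503312

-503312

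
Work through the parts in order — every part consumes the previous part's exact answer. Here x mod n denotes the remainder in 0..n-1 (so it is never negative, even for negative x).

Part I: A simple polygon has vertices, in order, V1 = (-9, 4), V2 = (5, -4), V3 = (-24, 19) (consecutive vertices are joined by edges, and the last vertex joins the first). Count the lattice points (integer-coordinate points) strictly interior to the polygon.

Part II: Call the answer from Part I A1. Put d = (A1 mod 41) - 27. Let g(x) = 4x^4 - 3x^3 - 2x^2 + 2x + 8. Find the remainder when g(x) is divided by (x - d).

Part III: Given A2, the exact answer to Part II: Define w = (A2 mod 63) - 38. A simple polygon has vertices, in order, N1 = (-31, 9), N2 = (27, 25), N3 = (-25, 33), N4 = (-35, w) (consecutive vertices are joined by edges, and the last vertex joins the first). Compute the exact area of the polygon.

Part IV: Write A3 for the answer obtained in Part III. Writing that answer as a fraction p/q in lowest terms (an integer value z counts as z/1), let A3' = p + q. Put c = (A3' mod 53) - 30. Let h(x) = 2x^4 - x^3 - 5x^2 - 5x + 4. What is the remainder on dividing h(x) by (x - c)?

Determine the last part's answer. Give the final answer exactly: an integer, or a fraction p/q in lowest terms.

34

Part I: cross terms: (-9*-4 - 5*4)=16, (5*19 - -24*-4)=-1, (-24*4 - -9*19)=75; twice the area = |90| = 90; area = 45; boundary points = 2 + 1 + 15 = 18; strictly interior points = area - boundary/2 + 1 = 37; answer 37
Part II: A1 = 37; d = 10; remainder = value at the root: 4*(10)^4 - 3*(10)^3 - 2*(10)^2 + 2*(10)^1 + 8 = (40000) + (-3000) + (-200) + (20) + (8) = 36828; answer 36828
Part III: A2 = 36828; w = -2; cross terms: (-31*25 - 27*9)=-1018, (27*33 - -25*25)=1516, (-25*-2 - -35*33)=1205, (-35*9 - -31*-2)=-377; twice the area = |1326| = 1326; area = 663; answer 663
Part IV: A3 = 663; threaded value p + q = 664; c = -2; remainder = value at the root: 2*(-2)^4 - 1*(-2)^3 - 5*(-2)^2 - 5*(-2)^1 + 4 = (32) + (8) + (-20) + (10) + (4) = 34; answer 34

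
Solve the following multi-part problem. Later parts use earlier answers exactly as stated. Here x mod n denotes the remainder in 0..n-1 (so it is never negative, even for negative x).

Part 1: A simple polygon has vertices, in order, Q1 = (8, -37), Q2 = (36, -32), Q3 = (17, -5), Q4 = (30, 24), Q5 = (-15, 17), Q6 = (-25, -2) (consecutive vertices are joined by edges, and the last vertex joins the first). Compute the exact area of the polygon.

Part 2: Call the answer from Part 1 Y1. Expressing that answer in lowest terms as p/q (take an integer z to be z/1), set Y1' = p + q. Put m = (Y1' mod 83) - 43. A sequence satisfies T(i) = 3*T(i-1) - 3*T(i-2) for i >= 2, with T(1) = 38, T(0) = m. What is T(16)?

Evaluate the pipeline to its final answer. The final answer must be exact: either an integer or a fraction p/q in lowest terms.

52488

Part 1: cross terms: (8*-32 - 36*-37)=1076, (36*-5 - 17*-32)=364, (17*24 - 30*-5)=558, (30*17 - -15*24)=870, (-15*-2 - -25*17)=455, (-25*-37 - 8*-2)=941; twice the area = |4264| = 4264; area = 2132; answer 2132
Part 2: Y1 = 2132; threaded value p + q = 2133; m = 15; T(2) = 3*(38) - 3*(15) = 69; iterating: T(2)=69, T(3)=93, T(4)=72, T(5)=-63, T(6)=-405, T(7)=-1026, T(8)=-1863, T(9)=-2511, T(10)=-1944, T(11)=1701, T(12)=10935, T(13)=27702, T(14)=50301, T(15)=67797, T(16)=52488; answer 52488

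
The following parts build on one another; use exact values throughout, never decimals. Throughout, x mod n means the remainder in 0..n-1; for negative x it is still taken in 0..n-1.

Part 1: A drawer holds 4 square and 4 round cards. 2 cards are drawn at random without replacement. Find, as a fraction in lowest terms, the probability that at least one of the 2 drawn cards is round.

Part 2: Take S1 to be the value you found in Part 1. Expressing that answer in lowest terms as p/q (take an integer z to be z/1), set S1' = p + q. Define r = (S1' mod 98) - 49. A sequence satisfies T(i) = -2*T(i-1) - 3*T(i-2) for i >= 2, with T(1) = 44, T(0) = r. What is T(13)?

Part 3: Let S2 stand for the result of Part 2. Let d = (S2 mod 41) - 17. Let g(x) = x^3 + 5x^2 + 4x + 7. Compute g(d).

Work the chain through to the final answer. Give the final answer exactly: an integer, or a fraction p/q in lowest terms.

-217

Part 1: total draws C(8,2) = 28; complement C(4,2) = 6; favorable 28 - 6 = 22; P = 11/14; answer 11/14
Part 2: S1 = 11/14; threaded value p + q = 25; r = -24; T(2) = -2*(44) - 3*(-24) = -16; iterating: T(2)=-16, T(3)=-100, T(4)=248, T(5)=-196, T(6)=-352, T(7)=1292, T(8)=-1528, T(9)=-820, T(10)=6224, T(11)=-9988, T(12)=1304, T(13)=27356; answer 27356
Part 3: S2 = 27356; d = -8; 1*(-8)^3 + 5*(-8)^2 + 4*(-8)^1 + 7 = (-512) + (320) + (-32) + (7) = -217; answer -217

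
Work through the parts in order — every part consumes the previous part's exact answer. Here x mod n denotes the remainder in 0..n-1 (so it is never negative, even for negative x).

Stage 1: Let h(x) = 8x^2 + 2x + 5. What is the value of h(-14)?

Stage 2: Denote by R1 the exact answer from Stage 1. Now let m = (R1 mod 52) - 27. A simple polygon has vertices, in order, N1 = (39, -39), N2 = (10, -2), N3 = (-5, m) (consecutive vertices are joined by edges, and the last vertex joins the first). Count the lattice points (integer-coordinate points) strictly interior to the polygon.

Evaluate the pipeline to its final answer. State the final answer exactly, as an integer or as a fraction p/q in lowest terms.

Stage 1: 8*(-14)^2 + 2*(-14)^1 + 5 = (1568) + (-28) + (5) = 1545; answer 1545
Stage 2: R1 = 1545; m = 10; cross terms: (39*-2 - 10*-39)=312, (10*10 - -5*-2)=90, (-5*-39 - 39*10)=-195; twice the area = |207| = 207; area = 207/2; boundary points = 1 + 3 + 1 = 5; strictly interior points = area - boundary/2 + 1 = 102; answer 102

102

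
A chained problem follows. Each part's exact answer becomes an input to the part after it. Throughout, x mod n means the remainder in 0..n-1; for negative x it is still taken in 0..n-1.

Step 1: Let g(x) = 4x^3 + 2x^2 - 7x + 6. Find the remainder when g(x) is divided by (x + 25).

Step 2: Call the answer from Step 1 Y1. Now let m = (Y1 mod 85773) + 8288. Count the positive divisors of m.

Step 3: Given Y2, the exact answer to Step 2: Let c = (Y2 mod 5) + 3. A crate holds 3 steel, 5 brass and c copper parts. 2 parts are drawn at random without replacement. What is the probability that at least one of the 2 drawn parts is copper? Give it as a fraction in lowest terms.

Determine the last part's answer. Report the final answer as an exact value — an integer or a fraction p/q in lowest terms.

Step 1: remainder = value at the root: 4*(-25)^3 + 2*(-25)^2 - 7*(-25)^1 + 6 = (-62500) + (1250) + (175) + (6) = -61069; answer -61069
Step 2: Y1 = -61069; m = 32992; 32992 = 2^5 * 1031; number of divisors = (5+1) * (1+1) = 12; answer 12
Step 3: Y2 = 12; c = 5; total draws C(13,2) = 78; complement C(8,2) = 28; favorable 78 - 28 = 50; P = 25/39; answer 25/39

25/39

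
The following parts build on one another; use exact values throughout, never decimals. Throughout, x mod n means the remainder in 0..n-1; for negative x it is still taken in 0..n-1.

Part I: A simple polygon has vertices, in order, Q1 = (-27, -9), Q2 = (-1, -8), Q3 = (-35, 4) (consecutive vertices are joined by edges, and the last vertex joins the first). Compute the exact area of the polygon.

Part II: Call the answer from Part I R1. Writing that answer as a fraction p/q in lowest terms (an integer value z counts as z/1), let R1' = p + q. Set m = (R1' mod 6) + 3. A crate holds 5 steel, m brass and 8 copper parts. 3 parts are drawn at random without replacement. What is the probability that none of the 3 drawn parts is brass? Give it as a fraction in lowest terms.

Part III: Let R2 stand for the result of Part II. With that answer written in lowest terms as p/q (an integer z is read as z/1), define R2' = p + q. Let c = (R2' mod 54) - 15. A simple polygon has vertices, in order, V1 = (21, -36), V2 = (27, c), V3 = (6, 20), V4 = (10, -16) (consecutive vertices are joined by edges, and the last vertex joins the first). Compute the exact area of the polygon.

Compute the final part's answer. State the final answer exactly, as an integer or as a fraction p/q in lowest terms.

821

Part I: cross terms: (-27*-8 - -1*-9)=207, (-1*4 - -35*-8)=-284, (-35*-9 - -27*4)=423; twice the area = |346| = 346; area = 173; answer 173
Part II: R1 = 173; threaded value p + q = 174; m = 3; total draws C(16,3) = 560; favorable C(13,3) = 286; P = 143/280; answer 143/280
Part III: R2 = 143/280; threaded value p + q = 423; c = 30; cross terms: (21*30 - 27*-36)=1602, (27*20 - 6*30)=360, (6*-16 - 10*20)=-296, (10*-36 - 21*-16)=-24; twice the area = |1642| = 1642; area = 821; answer 821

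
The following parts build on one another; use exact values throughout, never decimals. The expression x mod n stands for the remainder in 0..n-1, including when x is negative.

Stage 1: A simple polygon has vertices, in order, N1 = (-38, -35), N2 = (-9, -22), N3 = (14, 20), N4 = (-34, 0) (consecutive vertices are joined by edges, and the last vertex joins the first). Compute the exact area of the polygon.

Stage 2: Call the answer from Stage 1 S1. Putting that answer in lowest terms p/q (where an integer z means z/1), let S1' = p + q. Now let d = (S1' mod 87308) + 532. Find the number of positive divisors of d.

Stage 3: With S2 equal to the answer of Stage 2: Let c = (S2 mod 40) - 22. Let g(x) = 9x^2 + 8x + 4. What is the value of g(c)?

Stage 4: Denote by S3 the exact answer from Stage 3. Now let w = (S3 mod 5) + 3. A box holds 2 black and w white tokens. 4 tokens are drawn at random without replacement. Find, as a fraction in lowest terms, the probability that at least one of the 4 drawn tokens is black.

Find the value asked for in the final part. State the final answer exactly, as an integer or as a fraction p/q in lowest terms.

Stage 1: cross terms: (-38*-22 - -9*-35)=521, (-9*20 - 14*-22)=128, (14*0 - -34*20)=680, (-34*-35 - -38*0)=1190; twice the area = |2519| = 2519; area = 2519/2; answer 2519/2
Stage 2: S1 = 2519/2; threaded value p + q = 2521; d = 3053; 3053 = 43 * 71; number of divisors = (1+1) * (1+1) = 4; answer 4
Stage 3: S2 = 4; c = -18; 9*(-18)^2 + 8*(-18)^1 + 4 = (2916) + (-144) + (4) = 2776; answer 2776
Stage 4: S3 = 2776; w = 4; total draws C(6,4) = 15; complement C(4,4) = 1; favorable 15 - 1 = 14; P = 14/15; answer 14/15

14/15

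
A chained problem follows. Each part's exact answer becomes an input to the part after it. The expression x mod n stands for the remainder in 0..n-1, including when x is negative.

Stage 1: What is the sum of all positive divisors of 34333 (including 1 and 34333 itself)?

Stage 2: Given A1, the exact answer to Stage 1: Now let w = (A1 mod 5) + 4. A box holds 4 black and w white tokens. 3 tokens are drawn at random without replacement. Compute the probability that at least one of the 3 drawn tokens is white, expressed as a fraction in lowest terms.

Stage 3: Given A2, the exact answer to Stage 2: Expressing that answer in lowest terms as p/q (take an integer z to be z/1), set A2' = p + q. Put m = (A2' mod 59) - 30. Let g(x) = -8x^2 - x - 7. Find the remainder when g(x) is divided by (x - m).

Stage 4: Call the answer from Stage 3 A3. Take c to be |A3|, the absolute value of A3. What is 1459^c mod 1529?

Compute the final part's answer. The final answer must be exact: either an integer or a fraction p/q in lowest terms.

455

Stage 1: 34333 = 13 * 19 * 139; sigma = (1 + 13) * (1 + 19) * (1 + 139) = 14 * 20 * 140 = 39200; answer 39200
Stage 2: A1 = 39200; w = 4; total draws C(8,3) = 56; complement C(4,3) = 4; favorable 56 - 4 = 52; P = 13/14; answer 13/14
Stage 3: A2 = 13/14; threaded value p + q = 27; m = -3; remainder = value at the root: -8*(-3)^2 - 1*(-3)^1 - 7 = (-72) + (3) + (-7) = -76; answer -76
Stage 4: A3 = -76; c = 76; squarings mod 1529: 1459^1=1459, 1459^2=313, 1459^4=113, 1459^8=537, 1459^16=917, 1459^32=1468, 1459^64=663; 1459^76 = 1459^4 * 1459^8 * 1459^64 = 455 (mod 1529); answer 455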